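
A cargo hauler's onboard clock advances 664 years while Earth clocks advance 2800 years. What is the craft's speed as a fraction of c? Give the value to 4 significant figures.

β ≈ 0.9715

γ = Δt/τ₀ = 2800/664 = 4.21687
β = √(1 − 1/γ²) = √(1 − 1/4.21687²) = 0.9715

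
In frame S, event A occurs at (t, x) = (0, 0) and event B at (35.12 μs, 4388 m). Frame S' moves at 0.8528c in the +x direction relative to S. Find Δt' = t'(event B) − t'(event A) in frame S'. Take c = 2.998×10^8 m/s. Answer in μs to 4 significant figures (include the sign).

Δt' ≈ 43.35 μs

γ = 1/√(1 − 0.8528²) = 1.91484
Δt' = γ(Δt − vΔx/c²) = 1.91484 × (35.12 μs − 0.8528×4388 m / (2.998×10^8 m/s))
= 1.91484 × (22.6381 μs) = 43.35 μs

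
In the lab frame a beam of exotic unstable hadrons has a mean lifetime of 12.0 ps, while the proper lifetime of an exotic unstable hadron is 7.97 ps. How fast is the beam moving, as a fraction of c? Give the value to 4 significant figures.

β ≈ 0.7476

γ = Δt/τ₀ = 12.0/7.97 = 1.50565
β = √(1 − 1/γ²) = √(1 − 1/1.50565²) = 0.7476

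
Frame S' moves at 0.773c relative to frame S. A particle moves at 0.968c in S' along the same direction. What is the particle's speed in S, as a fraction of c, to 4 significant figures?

Relativistic velocity addition: u = (u' + v)/(1 + u'v/c²)
= (0.968 + 0.773)/(1 + 0.968×0.773) = 1.741/1.74826 = 0.9958

u ≈ 0.9958c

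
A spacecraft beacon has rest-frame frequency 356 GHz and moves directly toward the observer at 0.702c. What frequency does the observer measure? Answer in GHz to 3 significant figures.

Relativistic Doppler: f_obs = f_src √((1+β)/(1−β))
= 356 × √(1.7020/0.29800) = 356 × 2.3899 = 851 GHz

f_obs ≈ 851 GHz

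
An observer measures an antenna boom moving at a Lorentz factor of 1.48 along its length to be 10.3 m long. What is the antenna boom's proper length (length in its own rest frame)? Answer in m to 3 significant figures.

L₀ ≈ 15.2 m

γ = 1.48 (given)
L₀ = γL = 1.48 × 10.3 = 15.2 m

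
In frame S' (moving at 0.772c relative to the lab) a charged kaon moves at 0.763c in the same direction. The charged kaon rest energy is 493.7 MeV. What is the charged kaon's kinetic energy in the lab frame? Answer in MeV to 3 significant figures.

K ≈ 1420 MeV

u_lab = (0.763 + 0.772)/(1 + 0.763×0.772) = 0.965994
γ = 1/√(1 − 0.965994²) = 3.8675
K = (γ − 1)m₀c² = (3.8675 − 1) × 493.7 = 2.8675 × 493.7 = 1420 MeV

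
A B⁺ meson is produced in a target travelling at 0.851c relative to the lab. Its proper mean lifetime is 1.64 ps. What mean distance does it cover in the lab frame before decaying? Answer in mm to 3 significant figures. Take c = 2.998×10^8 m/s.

γ = 1/√(1 − 0.851²) = 1.9042
Dilated lifetime: Δt = γτ₀ = 1.9042 × 1.64 ps = 3.1228 ps
d = vΔt = 0.851c × 3.1228 ps = 2.5513×10^8 m/s × 3.1228×10^-12 s = 0.797 mm

d ≈ 0.797 mm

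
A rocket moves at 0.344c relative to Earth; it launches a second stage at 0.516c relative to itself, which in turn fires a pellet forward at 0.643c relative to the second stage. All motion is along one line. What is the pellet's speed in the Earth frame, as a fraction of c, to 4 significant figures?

u ≈ 0.9345c

Compose boost 2: (0.516 + 0.344)/(1 + 0.516×0.344) = 0.8600/1.17750 = 0.730358
Compose boost 3: (0.643 + 0.730358)/(1 + 0.643×0.730358) = 1.37336/1.46962 = 0.9345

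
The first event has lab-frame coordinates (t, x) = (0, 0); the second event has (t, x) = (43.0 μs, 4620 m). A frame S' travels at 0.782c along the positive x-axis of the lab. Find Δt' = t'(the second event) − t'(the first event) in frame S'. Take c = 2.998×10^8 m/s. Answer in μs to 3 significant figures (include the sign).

γ = 1/√(1 − 0.782²) = 1.6044
Δt' = γ(Δt − vΔx/c²) = 1.6044 × (43.0 μs − 0.782×4620 m / (2.998×10^8 m/s))
= 1.6044 × (30.949 μs) = 49.7 μs

Δt' ≈ 49.7 μs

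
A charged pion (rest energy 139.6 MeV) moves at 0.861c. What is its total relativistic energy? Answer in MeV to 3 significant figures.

γ = 1/√(1 − 0.861²) = 1.9662
E = γm₀c² = 1.9662 × 139.6 MeV = 274 MeV

E ≈ 274 MeV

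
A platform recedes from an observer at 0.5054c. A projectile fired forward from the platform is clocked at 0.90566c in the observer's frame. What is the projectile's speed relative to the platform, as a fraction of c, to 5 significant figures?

u' ≈ 0.73811c

Inverse velocity addition: u' = (u − v)/(1 − uv/c²)
= (0.90566 − 0.5054)/(1 − 0.90566×0.5054) = 0.40026/0.5422794 = 0.73811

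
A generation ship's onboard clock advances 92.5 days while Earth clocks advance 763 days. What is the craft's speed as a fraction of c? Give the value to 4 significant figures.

β ≈ 0.9926

γ = Δt/τ₀ = 763/92.5 = 8.24865
β = √(1 − 1/γ²) = √(1 − 1/8.24865²) = 0.9926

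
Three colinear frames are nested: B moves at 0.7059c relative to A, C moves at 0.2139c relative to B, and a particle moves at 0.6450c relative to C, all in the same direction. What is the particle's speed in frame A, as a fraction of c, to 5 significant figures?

Compose boost 2: (0.2139 + 0.7059)/(1 + 0.2139×0.7059) = 0.91980/1.150992 = 0.7991367
Compose boost 3: (0.6450 + 0.7991367)/(1 + 0.6450×0.7991367) = 1.444137/1.515443 = 0.95295

u ≈ 0.95295c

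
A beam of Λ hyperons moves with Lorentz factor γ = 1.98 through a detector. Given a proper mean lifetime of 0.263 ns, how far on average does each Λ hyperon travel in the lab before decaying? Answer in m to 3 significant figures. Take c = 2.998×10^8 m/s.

d ≈ 0.135 m

β = √(1 − 1/γ²) = √(1 − 1/1.98²) = 0.86309
Dilated lifetime: Δt = γτ₀ = 1.98 × 0.263 ns = 0.52074 ns
d = vΔt = 0.86309c × 0.52074 ns = 2.5875×10^8 m/s × 5.2074×10^-10 s = 0.135 m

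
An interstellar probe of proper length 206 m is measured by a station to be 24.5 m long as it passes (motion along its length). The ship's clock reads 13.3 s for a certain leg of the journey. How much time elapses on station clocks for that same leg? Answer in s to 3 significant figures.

Length contraction ⇒ γ = L₀/L = 206/24.5 = 8.4082
Time dilation: Δt = γτ₀ = 8.4082 × 13.3 s = 112 s

Δt ≈ 112 s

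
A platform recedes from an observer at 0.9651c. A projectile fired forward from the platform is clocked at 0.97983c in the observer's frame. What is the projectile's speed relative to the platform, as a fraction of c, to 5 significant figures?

Inverse velocity addition: u' = (u − v)/(1 − uv/c²)
= (0.97983 − 0.9651)/(1 − 0.97983×0.9651) = 0.014730/0.05436607 = 0.27094

u' ≈ 0.27094c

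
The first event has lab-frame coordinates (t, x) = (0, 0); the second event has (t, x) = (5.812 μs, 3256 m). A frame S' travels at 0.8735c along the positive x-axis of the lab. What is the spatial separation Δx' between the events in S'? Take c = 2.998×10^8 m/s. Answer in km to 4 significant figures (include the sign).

Δx' ≈ 3.562 km

γ = 1/√(1 − 0.8735²) = 2.05413
Δx' = γ(Δx − vΔt) = 2.05413 × (3256 m − 0.8735×(2.998×10^8 m/s)×5.812×10^-6 s)
= 2.05413 × (1733.98 m) = 3.562 km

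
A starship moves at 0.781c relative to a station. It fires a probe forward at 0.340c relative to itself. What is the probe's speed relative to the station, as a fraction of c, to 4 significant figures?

Relativistic velocity addition: u = (u' + v)/(1 + u'v/c²)
= (0.340 + 0.781)/(1 + 0.340×0.781) = 1.121/1.26554 = 0.8858

u ≈ 0.8858c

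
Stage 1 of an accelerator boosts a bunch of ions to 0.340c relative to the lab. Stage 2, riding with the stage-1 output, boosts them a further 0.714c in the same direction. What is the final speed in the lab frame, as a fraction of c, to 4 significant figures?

Compose boost 2: (0.714 + 0.340)/(1 + 0.714×0.340) = 1.054/1.24276 = 0.8481

u ≈ 0.8481c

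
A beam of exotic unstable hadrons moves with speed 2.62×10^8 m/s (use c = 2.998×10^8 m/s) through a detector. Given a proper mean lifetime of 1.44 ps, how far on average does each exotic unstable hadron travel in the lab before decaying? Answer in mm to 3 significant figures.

d ≈ 0.776 mm

β = v/c = 2.62×10^8 / 2.998×10^8 = 0.87392
γ = 1/√(1 − 0.87392²) = 2.0573
Dilated lifetime: Δt = γτ₀ = 2.0573 × 1.44 ps = 2.9625 ps
d = vΔt = 0.87392c × 2.9625 ps = 2.6200×10^8 m/s × 2.9625×10^-12 s = 0.776 mm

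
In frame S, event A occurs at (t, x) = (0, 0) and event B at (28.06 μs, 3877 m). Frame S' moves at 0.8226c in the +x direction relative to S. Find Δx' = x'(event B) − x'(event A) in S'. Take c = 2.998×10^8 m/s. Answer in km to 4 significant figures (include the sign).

γ = 1/√(1 − 0.8226²) = 1.75864
Δx' = γ(Δx − vΔt) = 1.75864 × (3877 m − 0.8226×(2.998×10^8 m/s)×28.06×10^-6 s)
= 1.75864 × (-3043.03 m) = -5.352 km

Δx' ≈ -5.352 km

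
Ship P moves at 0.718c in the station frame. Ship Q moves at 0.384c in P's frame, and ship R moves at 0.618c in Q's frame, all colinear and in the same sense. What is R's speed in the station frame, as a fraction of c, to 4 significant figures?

u ≈ 0.9661c

Compose boost 2: (0.384 + 0.718)/(1 + 0.384×0.718) = 1.102/1.27571 = 0.863831
Compose boost 3: (0.618 + 0.863831)/(1 + 0.618×0.863831) = 1.48183/1.53385 = 0.9661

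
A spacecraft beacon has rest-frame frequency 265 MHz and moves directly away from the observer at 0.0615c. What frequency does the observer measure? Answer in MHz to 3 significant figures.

f_obs ≈ 249 MHz

Relativistic Doppler: f_obs = f_src √((1−β)/(1+β))
= 265 × √(0.93850/1.0615) = 265 × 0.94028 = 249 MHz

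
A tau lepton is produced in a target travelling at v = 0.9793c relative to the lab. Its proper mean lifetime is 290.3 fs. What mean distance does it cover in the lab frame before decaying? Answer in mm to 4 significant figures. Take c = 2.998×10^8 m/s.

γ = 1/√(1 − 0.9793²) = 4.94036
Dilated lifetime: Δt = γτ₀ = 4.94036 × 290.3 fs = 1434.19 fs
d = vΔt = 0.9793c × 1434.19 fs = 2.93594×10^8 m/s × 1.43419×10^-12 s = 0.4211 mm

d ≈ 0.4211 mm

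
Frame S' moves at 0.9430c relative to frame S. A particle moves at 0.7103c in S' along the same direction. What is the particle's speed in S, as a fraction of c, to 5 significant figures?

Relativistic velocity addition: u = (u' + v)/(1 + u'v/c²)
= (0.7103 + 0.9430)/(1 + 0.7103×0.9430) = 1.6533/1.669813 = 0.99011

u ≈ 0.99011c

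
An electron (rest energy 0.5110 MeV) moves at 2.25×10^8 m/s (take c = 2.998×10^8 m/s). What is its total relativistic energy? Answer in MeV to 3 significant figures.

E ≈ 0.773 MeV

β = v/c = 2.25×10^8 / 2.998×10^8 = 0.75050
γ = 1/√(1 − 0.75050²) = 1.5132
E = γm₀c² = 1.5132 × 0.5110 MeV = 0.773 MeV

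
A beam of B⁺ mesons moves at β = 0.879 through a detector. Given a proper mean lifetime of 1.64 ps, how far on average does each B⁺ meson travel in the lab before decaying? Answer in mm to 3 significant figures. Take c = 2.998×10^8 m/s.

γ = 1/√(1 − 0.879²) = 2.0972
Dilated lifetime: Δt = γτ₀ = 2.0972 × 1.64 ps = 3.4394 ps
d = vΔt = 0.879c × 3.4394 ps = 2.6352×10^8 m/s × 3.4394×10^-12 s = 0.906 mm

d ≈ 0.906 mm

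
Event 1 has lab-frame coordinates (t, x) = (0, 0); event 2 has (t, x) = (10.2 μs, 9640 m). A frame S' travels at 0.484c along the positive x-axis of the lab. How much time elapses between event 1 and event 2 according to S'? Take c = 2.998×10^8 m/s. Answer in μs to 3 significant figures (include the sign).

Δt' ≈ -6.13 μs

γ = 1/√(1 − 0.484²) = 1.1428
Δt' = γ(Δt − vΔx/c²) = 1.1428 × (10.2 μs − 0.484×9640 m / (2.998×10^8 m/s))
= 1.1428 × (-5.3629 μs) = -6.13 μs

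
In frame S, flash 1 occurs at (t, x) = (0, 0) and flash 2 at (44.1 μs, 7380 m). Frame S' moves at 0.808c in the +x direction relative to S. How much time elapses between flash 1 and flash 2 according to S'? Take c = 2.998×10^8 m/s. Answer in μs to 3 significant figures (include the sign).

Δt' ≈ 41.1 μs

γ = 1/√(1 − 0.808²) = 1.6973
Δt' = γ(Δt − vΔx/c²) = 1.6973 × (44.1 μs − 0.808×7380 m / (2.998×10^8 m/s))
= 1.6973 × (24.210 μs) = 41.1 μs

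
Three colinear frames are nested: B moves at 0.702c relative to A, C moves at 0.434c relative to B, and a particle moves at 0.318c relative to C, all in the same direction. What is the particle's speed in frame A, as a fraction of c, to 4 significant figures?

Compose boost 2: (0.434 + 0.702)/(1 + 0.434×0.702) = 1.136/1.30467 = 0.870720
Compose boost 3: (0.318 + 0.870720)/(1 + 0.318×0.870720) = 1.18872/1.27689 = 0.9309

u ≈ 0.9309c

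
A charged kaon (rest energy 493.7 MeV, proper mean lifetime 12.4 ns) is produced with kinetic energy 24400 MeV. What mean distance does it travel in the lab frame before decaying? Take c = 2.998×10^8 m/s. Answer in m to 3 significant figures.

d ≈ 187 m

γ = 1 + K/(m₀c²) = 1 + 24400/493.7 = 50.423
β = √(1 − 1/γ²) = 0.99980
Dilated lifetime: γτ₀ = 50.423 × 12.4 ns = 625.24 ns
d = βc·γτ₀ = 0.99980 × (2.998×10^8 m/s) × 6.2524×10^-7 s = 187 m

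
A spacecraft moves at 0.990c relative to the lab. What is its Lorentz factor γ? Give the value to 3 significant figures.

γ = 1/√(1 − β²) = 1/√(1 − 0.990²) = 1/√(0.019900) = 7.09

γ ≈ 7.09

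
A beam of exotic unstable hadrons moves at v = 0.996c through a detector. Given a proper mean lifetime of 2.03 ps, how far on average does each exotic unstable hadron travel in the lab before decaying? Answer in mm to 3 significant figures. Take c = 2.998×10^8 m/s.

d ≈ 6.78 mm

γ = 1/√(1 − 0.996²) = 11.192
Dilated lifetime: Δt = γτ₀ = 11.192 × 2.03 ps = 22.719 ps
d = vΔt = 0.996c × 22.719 ps = 2.9860×10^8 m/s × 2.2719×10^-11 s = 6.78 mm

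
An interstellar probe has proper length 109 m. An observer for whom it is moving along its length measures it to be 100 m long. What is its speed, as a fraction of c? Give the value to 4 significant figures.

γ = L₀/L = 109/100 = 1.09000
β = √(1 − 1/γ²) = 0.3979

β ≈ 0.3979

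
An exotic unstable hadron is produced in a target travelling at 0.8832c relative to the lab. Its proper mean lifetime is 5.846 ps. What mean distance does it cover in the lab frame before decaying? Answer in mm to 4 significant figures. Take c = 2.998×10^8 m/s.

d ≈ 3.301 mm

γ = 1/√(1 − 0.8832²) = 2.13221
Dilated lifetime: Δt = γτ₀ = 2.13221 × 5.846 ps = 12.4649 ps
d = vΔt = 0.8832c × 12.4649 ps = 2.64783×10^8 m/s × 1.24649×10^-11 s = 3.301 mm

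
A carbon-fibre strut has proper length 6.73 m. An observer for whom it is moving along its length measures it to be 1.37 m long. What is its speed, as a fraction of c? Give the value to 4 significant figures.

β ≈ 0.9791

γ = L₀/L = 6.73/1.37 = 4.91241
β = √(1 − 1/γ²) = 0.9791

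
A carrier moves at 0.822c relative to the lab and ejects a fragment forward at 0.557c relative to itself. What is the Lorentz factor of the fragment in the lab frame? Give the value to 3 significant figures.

γ ≈ 3.08

u_lab = (0.557 + 0.822)/(1 + 0.557×0.822) = 1.379/1.45785 = 0.945911
γ = 1/√(1 − 0.945911²) = 3.08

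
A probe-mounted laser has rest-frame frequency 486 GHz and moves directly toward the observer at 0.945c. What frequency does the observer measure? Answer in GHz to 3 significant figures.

Relativistic Doppler: f_obs = f_src √((1+β)/(1−β))
= 486 × √(1.9450/0.055000) = 486 × 5.9467 = 2890 GHz

f_obs ≈ 2890 GHz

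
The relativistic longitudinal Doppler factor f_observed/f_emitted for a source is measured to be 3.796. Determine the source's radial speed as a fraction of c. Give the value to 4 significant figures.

β ≈ 0.8702

f_obs/f_src = √((1+β)/(1−β)) = 3.796  ⇒  (1+β)/(1−β) = 14.4096
β = |1 − D²|/(1 + D²) = |1 − 14.4096|/(1 + 14.4096) = 0.8702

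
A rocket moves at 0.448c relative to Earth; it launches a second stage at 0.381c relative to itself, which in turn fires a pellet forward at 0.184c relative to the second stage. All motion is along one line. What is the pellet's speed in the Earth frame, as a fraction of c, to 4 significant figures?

u ≈ 0.7893c

Compose boost 2: (0.381 + 0.448)/(1 + 0.381×0.448) = 0.8290/1.17069 = 0.708131
Compose boost 3: (0.184 + 0.708131)/(1 + 0.184×0.708131) = 0.892131/1.13030 = 0.7893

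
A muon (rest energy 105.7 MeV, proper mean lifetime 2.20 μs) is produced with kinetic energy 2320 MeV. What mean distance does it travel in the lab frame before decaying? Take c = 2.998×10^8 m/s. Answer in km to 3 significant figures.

γ = 1 + K/(m₀c²) = 1 + 2320/105.7 = 22.949
β = √(1 − 1/γ²) = 0.99905
Dilated lifetime: γτ₀ = 22.949 × 2.20 μs = 50.488 μs
d = βc·γτ₀ = 0.99905 × (2.998×10^8 m/s) × 5.0488×10^-5 s = 15.1 km

d ≈ 15.1 km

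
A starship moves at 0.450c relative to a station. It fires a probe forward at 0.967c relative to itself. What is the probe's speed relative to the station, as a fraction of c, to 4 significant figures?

u ≈ 0.9874c

Relativistic velocity addition: u = (u' + v)/(1 + u'v/c²)
= (0.967 + 0.450)/(1 + 0.967×0.450) = 1.417/1.43515 = 0.9874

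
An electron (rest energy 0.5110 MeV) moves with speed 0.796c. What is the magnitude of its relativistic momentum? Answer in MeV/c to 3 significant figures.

γ = 1/√(1 − 0.796²) = 1.6521
p = γβm₀c = 1.6521 × 0.796 × 0.5110 MeV/c = 0.672 MeV/c

p ≈ 0.672 MeV/c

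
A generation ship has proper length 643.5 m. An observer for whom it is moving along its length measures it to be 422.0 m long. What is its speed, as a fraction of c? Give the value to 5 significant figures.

β ≈ 0.75494

γ = L₀/L = 643.5/422.0 = 1.524882
β = √(1 − 1/γ²) = 0.75494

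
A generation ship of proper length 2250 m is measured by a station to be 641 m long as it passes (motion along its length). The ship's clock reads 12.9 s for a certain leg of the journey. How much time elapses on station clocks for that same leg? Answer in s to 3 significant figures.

Length contraction ⇒ γ = L₀/L = 2250/641 = 3.5101
Time dilation: Δt = γτ₀ = 3.5101 × 12.9 s = 45.3 s

Δt ≈ 45.3 s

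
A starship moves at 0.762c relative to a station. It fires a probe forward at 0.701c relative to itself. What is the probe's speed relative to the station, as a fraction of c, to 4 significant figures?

Relativistic velocity addition: u = (u' + v)/(1 + u'v/c²)
= (0.701 + 0.762)/(1 + 0.701×0.762) = 1.463/1.53416 = 0.9536

u ≈ 0.9536c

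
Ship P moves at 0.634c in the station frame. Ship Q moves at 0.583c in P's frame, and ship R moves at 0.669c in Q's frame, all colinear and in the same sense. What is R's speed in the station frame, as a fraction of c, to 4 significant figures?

u ≈ 0.9769c

Compose boost 2: (0.583 + 0.634)/(1 + 0.583×0.634) = 1.217/1.36962 = 0.888566
Compose boost 3: (0.669 + 0.888566)/(1 + 0.669×0.888566) = 1.55757/1.59445 = 0.9769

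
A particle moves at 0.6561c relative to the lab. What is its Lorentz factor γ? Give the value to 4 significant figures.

γ ≈ 1.325

γ = 1/√(1 − β²) = 1/√(1 − 0.6561²) = 1/√(0.569533) = 1.325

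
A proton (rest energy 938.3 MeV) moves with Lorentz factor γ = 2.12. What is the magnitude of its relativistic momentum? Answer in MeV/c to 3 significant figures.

β = √(1 − 1/γ²) = √(1 − 1/2.12²) = 0.88176
p = γβm₀c = 2.12 × 0.88176 × 938.3 MeV/c = 1750 MeV/c

p ≈ 1750 MeV/c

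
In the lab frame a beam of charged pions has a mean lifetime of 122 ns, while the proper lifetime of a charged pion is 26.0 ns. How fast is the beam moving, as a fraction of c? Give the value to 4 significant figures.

β ≈ 0.9770

γ = Δt/τ₀ = 122/26.0 = 4.69231
β = √(1 − 1/γ²) = √(1 − 1/4.69231²) = 0.9770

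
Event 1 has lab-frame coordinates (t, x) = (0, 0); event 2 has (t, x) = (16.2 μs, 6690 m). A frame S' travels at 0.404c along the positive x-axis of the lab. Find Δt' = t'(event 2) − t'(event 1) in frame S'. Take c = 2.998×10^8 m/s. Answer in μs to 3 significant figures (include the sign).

γ = 1/√(1 − 0.404²) = 1.0932
Δt' = γ(Δt − vΔx/c²) = 1.0932 × (16.2 μs − 0.404×6690 m / (2.998×10^8 m/s))
= 1.0932 × (7.1848 μs) = 7.85 μs

Δt' ≈ 7.85 μs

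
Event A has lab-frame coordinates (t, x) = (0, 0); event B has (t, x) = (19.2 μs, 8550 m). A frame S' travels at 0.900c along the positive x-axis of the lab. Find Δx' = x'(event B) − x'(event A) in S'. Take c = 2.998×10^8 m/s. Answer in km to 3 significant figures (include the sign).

γ = 1/√(1 − 0.900²) = 2.2942
Δx' = γ(Δx − vΔt) = 2.2942 × (8550 m − 0.900×(2.998×10^8 m/s)×19.2×10^-6 s)
= 2.2942 × (3369.5 m) = 7.73 km

Δx' ≈ 7.73 km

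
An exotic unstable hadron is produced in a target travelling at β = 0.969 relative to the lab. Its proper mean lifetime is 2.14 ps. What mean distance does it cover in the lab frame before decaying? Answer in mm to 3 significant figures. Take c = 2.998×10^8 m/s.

γ = 1/√(1 − 0.969²) = 4.0476
Dilated lifetime: Δt = γτ₀ = 4.0476 × 2.14 ps = 8.6618 ps
d = vΔt = 0.969c × 8.6618 ps = 2.9051×10^8 m/s × 8.6618×10^-12 s = 2.52 mm

d ≈ 2.52 mm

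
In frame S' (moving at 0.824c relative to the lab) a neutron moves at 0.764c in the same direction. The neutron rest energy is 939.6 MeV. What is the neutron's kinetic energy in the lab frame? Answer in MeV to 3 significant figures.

u_lab = (0.764 + 0.824)/(1 + 0.764×0.824) = 0.974511
γ = 1/√(1 − 0.974511²) = 4.4575
K = (γ − 1)m₀c² = (4.4575 − 1) × 939.6 = 3.4575 × 939.6 = 3250 MeV

K ≈ 3250 MeV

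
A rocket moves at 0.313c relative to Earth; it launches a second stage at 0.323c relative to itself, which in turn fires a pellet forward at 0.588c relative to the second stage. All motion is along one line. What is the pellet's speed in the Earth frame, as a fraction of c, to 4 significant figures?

Compose boost 2: (0.323 + 0.313)/(1 + 0.323×0.313) = 0.6360/1.10110 = 0.577605
Compose boost 3: (0.588 + 0.577605)/(1 + 0.588×0.577605) = 1.16560/1.33963 = 0.8701

u ≈ 0.8701c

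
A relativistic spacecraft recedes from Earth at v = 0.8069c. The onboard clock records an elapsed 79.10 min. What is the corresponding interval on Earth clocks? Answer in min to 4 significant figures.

Δt ≈ 133.9 min

γ = 1/√(1 − 0.8069²) = 1.69294
Time dilation: Δt = γτ₀ = 1.69294 × 79.10 min = 133.9 min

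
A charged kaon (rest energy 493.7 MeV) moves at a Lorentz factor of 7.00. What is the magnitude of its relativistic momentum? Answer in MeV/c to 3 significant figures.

β = √(1 − 1/γ²) = √(1 − 1/7.00²) = 0.98974
p = γβm₀c = 7.00 × 0.98974 × 493.7 MeV/c = 3420 MeV/c

p ≈ 3420 MeV/c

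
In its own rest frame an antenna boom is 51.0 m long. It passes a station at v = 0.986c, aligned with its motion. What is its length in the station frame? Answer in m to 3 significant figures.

γ = 1/√(1 − 0.986²) = 5.9972
Length contraction: L = L₀/γ = 51.0/5.9972 = 8.50 m

L ≈ 8.50 m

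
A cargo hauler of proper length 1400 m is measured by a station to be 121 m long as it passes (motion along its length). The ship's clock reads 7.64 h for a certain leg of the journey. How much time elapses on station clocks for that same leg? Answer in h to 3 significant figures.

Δt ≈ 88.4 h

Length contraction ⇒ γ = L₀/L = 1400/121 = 11.570
Time dilation: Δt = γτ₀ = 11.570 × 7.64 h = 88.4 h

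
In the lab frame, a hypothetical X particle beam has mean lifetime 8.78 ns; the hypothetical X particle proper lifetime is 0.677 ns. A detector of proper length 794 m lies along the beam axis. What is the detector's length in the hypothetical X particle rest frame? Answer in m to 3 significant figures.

L ≈ 61.2 m

Time dilation ⇒ γ = Δt/τ₀ = 8.78/0.677 = 12.969
Length contraction: L = L₀/γ = 794/12.969 = 61.2 m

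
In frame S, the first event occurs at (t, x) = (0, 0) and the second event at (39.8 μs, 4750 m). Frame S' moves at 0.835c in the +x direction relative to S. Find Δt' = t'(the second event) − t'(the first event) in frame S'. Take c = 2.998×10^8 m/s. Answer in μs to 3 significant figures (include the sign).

γ = 1/√(1 − 0.835²) = 1.8174
Δt' = γ(Δt − vΔx/c²) = 1.8174 × (39.8 μs − 0.835×4750 m / (2.998×10^8 m/s))
= 1.8174 × (26.570 μs) = 48.3 μs

Δt' ≈ 48.3 μs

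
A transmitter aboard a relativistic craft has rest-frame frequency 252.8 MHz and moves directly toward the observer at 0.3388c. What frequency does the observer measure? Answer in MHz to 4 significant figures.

f_obs ≈ 359.7 MHz

Relativistic Doppler: f_obs = f_src √((1+β)/(1−β))
= 252.8 × √(1.33880/0.661200) = 252.8 × 1.42296 = 359.7 MHz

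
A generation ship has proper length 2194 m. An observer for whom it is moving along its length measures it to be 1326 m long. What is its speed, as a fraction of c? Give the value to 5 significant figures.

γ = L₀/L = 2194/1326 = 1.654600
β = √(1 − 1/γ²) = 0.79670

β ≈ 0.79670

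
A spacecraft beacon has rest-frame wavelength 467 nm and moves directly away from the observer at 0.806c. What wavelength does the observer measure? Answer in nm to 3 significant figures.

λ_obs ≈ 1420 nm

Relativistic Doppler: λ_obs = λ_src √((1+β)/(1−β))
= 467 × √(1.8060/0.19400) = 467 × 3.0511 = 1420 nm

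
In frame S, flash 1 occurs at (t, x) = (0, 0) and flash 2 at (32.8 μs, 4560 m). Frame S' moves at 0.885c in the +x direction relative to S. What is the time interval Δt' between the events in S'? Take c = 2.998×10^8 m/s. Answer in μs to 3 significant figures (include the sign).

Δt' ≈ 41.5 μs

γ = 1/√(1 − 0.885²) = 2.1478
Δt' = γ(Δt − vΔx/c²) = 2.1478 × (32.8 μs − 0.885×4560 m / (2.998×10^8 m/s))
= 2.1478 × (19.339 μs) = 41.5 μs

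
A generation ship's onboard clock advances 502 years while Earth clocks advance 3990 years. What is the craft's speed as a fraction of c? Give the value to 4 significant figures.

β ≈ 0.9921

γ = Δt/τ₀ = 3990/502 = 7.94821
β = √(1 − 1/γ²) = √(1 − 1/7.94821²) = 0.9921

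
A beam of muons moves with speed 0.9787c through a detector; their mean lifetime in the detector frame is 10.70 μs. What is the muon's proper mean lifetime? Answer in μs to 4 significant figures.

γ = 1/√(1 − 0.9787²) = 4.87102
Proper time: τ₀ = Δt/γ = 10.70/4.87102 = 2.197 μs

τ₀ ≈ 2.197 μs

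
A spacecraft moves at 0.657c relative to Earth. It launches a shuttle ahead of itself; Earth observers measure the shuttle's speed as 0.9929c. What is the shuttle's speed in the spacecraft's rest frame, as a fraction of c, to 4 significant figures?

u' ≈ 0.9662c

Inverse velocity addition: u' = (u − v)/(1 − uv/c²)
= (0.9929 − 0.657)/(1 − 0.9929×0.657) = 0.3359/0.347665 = 0.9662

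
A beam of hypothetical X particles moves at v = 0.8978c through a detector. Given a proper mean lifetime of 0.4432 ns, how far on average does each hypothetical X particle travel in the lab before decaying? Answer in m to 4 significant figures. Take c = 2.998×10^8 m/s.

d ≈ 0.2709 m

γ = 1/√(1 − 0.8978²) = 2.27065
Dilated lifetime: Δt = γτ₀ = 2.27065 × 0.4432 ns = 1.00635 ns
d = vΔt = 0.8978c × 1.00635 ns = 2.69160×10^8 m/s × 1.00635×10^-9 s = 0.2709 m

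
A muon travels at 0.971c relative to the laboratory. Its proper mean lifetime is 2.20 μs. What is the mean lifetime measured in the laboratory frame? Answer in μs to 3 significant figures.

Δt ≈ 9.20 μs

γ = 1/√(1 − 0.971²) = 4.1827
Time dilation: Δt = γτ₀ = 4.1827 × 2.20 μs = 9.20 μs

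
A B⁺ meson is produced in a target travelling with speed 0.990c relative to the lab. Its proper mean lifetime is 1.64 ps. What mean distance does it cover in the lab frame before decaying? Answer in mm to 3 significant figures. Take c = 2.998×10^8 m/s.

γ = 1/√(1 − 0.990²) = 7.0888
Dilated lifetime: Δt = γτ₀ = 7.0888 × 1.64 ps = 11.626 ps
d = vΔt = 0.990c × 11.626 ps = 2.9680×10^8 m/s × 1.1626×10^-11 s = 3.45 mm

d ≈ 3.45 mm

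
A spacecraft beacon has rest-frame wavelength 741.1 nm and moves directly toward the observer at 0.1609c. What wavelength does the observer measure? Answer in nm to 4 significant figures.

Relativistic Doppler: λ_obs = λ_src √((1−β)/(1+β))
= 741.1 × √(0.839100/1.16090) = 741.1 × 0.850177 = 630.1 nm

λ_obs ≈ 630.1 nm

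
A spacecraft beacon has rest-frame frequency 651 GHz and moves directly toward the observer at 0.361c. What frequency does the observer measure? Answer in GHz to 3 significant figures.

f_obs ≈ 950 GHz

Relativistic Doppler: f_obs = f_src √((1+β)/(1−β))
= 651 × √(1.3610/0.63900) = 651 × 1.4594 = 950 GHz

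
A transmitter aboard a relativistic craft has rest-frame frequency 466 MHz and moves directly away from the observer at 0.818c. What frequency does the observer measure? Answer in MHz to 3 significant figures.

f_obs ≈ 147 MHz

Relativistic Doppler: f_obs = f_src √((1−β)/(1+β))
= 466 × √(0.18200/1.8180) = 466 × 0.31640 = 147 MHz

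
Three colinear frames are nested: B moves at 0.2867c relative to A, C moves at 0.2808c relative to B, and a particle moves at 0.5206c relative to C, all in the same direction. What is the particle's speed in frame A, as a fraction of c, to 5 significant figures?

u ≈ 0.82126c

Compose boost 2: (0.2808 + 0.2867)/(1 + 0.2808×0.2867) = 0.56750/1.080505 = 0.5252172
Compose boost 3: (0.5206 + 0.5252172)/(1 + 0.5206×0.5252172) = 1.045817/1.273428 = 0.82126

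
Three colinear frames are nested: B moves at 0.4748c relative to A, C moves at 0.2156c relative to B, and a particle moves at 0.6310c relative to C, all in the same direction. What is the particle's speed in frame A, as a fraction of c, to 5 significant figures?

u ≈ 0.90116c

Compose boost 2: (0.2156 + 0.4748)/(1 + 0.2156×0.4748) = 0.69040/1.102367 = 0.6262888
Compose boost 3: (0.6310 + 0.6262888)/(1 + 0.6310×0.6262888) = 1.257289/1.395188 = 0.90116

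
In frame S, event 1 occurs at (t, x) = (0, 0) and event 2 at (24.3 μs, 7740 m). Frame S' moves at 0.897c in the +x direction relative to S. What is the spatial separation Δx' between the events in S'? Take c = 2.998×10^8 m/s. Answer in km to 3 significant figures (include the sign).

γ = 1/√(1 − 0.897²) = 2.2623
Δx' = γ(Δx − vΔt) = 2.2623 × (7740 m − 0.897×(2.998×10^8 m/s)×24.3×10^-6 s)
= 2.2623 × (1205.2 m) = 2.73 km

Δx' ≈ 2.73 km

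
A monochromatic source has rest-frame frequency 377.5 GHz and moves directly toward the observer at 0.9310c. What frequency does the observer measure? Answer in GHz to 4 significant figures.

Relativistic Doppler: f_obs = f_src √((1+β)/(1−β))
= 377.5 × √(1.93100/0.0690000) = 377.5 × 5.29013 = 1997 GHz

f_obs ≈ 1997 GHz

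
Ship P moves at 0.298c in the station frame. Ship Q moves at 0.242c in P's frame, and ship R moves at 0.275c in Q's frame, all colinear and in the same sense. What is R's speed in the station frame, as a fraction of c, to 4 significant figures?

Compose boost 2: (0.242 + 0.298)/(1 + 0.242×0.298) = 0.5400/1.07212 = 0.503677
Compose boost 3: (0.275 + 0.503677)/(1 + 0.275×0.503677) = 0.778677/1.13851 = 0.6839

u ≈ 0.6839c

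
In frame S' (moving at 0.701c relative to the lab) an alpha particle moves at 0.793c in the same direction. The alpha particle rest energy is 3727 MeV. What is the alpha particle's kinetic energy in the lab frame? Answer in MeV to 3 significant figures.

K ≈ 9620 MeV

u_lab = (0.793 + 0.701)/(1 + 0.793×0.701) = 0.960220
γ = 1/√(1 − 0.960220²) = 3.5811
K = (γ − 1)m₀c² = (3.5811 − 1) × 3727 = 2.5811 × 3727 = 9620 MeV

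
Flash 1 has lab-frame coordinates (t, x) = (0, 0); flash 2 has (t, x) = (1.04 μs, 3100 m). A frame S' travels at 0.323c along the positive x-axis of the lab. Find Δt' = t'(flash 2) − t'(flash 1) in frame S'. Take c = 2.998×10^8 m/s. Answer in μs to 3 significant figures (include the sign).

γ = 1/√(1 − 0.323²) = 1.0566
Δt' = γ(Δt − vΔx/c²) = 1.0566 × (1.04 μs − 0.323×3100 m / (2.998×10^8 m/s))
= 1.0566 × (-2.2999 μs) = -2.43 μs

Δt' ≈ -2.43 μs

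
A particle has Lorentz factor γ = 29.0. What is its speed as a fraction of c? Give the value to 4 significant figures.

β ≈ 0.9994

β = √(1 − 1/γ²) = √(1 − 1/29.0²) = √(0.998811) = 0.9994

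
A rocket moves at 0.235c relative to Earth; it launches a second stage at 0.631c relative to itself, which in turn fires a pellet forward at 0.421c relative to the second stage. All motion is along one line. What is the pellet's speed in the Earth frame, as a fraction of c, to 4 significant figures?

u ≈ 0.8920c

Compose boost 2: (0.631 + 0.235)/(1 + 0.631×0.235) = 0.8660/1.14829 = 0.754168
Compose boost 3: (0.421 + 0.754168)/(1 + 0.421×0.754168) = 1.17517/1.31750 = 0.8920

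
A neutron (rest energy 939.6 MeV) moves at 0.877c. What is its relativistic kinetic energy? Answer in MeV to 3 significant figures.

K ≈ 1020 MeV

γ = 1/√(1 − 0.877²) = 2.0812
K = (γ − 1)m₀c² = (2.0812 − 1) × 939.6 MeV = 1.0812 × 939.6 MeV = 1020 MeV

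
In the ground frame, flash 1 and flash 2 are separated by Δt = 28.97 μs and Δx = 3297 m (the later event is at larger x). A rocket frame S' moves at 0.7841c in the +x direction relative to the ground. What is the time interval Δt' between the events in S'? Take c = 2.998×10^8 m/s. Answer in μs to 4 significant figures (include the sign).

Δt' ≈ 32.78 μs

γ = 1/√(1 − 0.7841²) = 1.61125
Δt' = γ(Δt − vΔx/c²) = 1.61125 × (28.97 μs − 0.7841×3297 m / (2.998×10^8 m/s))
= 1.61125 × (20.3470 μs) = 32.78 μs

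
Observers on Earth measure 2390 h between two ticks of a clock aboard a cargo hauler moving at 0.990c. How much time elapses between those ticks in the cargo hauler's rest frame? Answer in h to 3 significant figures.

γ = 1/√(1 − 0.990²) = 7.0888
Proper time: τ₀ = Δt/γ = 2390/7.0888 = 337 h

τ₀ ≈ 337 h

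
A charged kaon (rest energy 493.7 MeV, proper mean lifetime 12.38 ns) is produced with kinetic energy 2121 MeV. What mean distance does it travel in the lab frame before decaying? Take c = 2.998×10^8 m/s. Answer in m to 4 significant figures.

d ≈ 19.30 m

γ = 1 + K/(m₀c²) = 1 + 2121/493.7 = 5.29613
β = √(1 − 1/γ²) = 0.982012
Dilated lifetime: γτ₀ = 5.29613 × 12.38 ns = 65.5661 ns
d = βc·γτ₀ = 0.982012 × (2.998×10^8 m/s) × 6.55661×10^-8 s = 19.30 m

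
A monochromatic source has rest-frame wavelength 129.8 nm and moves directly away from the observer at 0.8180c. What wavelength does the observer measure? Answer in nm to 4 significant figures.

Relativistic Doppler: λ_obs = λ_src √((1+β)/(1−β))
= 129.8 × √(1.81800/0.182000) = 129.8 × 3.16054 = 410.2 nm

λ_obs ≈ 410.2 nm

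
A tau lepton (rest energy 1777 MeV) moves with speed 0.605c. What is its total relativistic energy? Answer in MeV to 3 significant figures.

γ = 1/√(1 − 0.605²) = 1.2559
E = γm₀c² = 1.2559 × 1777 MeV = 2230 MeV

E ≈ 2230 MeV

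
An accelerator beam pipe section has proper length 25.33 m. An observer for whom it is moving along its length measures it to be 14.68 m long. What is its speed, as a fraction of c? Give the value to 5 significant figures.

β ≈ 0.81494

γ = L₀/L = 25.33/14.68 = 1.725477
β = √(1 − 1/γ²) = 0.81494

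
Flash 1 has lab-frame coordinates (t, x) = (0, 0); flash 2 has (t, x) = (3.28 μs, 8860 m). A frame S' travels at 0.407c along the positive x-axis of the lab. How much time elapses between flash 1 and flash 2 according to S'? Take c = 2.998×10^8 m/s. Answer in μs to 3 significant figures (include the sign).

Δt' ≈ -9.58 μs

γ = 1/√(1 − 0.407²) = 1.0948
Δt' = γ(Δt − vΔx/c²) = 1.0948 × (3.28 μs − 0.407×8860 m / (2.998×10^8 m/s))
= 1.0948 × (-8.7481 μs) = -9.58 μs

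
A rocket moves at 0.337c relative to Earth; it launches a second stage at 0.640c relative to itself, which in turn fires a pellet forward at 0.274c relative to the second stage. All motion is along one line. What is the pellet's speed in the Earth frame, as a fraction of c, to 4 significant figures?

Compose boost 2: (0.640 + 0.337)/(1 + 0.640×0.337) = 0.9770/1.21568 = 0.803665
Compose boost 3: (0.274 + 0.803665)/(1 + 0.274×0.803665) = 1.07767/1.22020 = 0.8832

u ≈ 0.8832c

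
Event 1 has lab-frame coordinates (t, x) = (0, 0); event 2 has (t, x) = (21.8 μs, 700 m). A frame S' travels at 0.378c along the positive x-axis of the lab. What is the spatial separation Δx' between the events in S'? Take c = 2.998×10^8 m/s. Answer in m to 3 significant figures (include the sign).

Δx' ≈ -1910 m

γ = 1/√(1 − 0.378²) = 1.0801
Δx' = γ(Δx − vΔt) = 1.0801 × (700 m − 0.378×(2.998×10^8 m/s)×21.8×10^-6 s)
= 1.0801 × (-1770.5 m) = -1910 m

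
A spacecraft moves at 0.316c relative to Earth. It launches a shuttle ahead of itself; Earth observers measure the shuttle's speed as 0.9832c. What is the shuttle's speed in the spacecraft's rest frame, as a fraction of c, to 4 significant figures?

Inverse velocity addition: u' = (u − v)/(1 − uv/c²)
= (0.9832 − 0.316)/(1 − 0.9832×0.316) = 0.6672/0.689309 = 0.9679

u' ≈ 0.9679c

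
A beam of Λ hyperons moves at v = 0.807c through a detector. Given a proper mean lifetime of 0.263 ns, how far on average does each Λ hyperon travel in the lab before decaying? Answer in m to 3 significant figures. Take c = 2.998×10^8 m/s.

d ≈ 0.108 m

γ = 1/√(1 − 0.807²) = 1.6933
Dilated lifetime: Δt = γτ₀ = 1.6933 × 0.263 ns = 0.44535 ns
d = vΔt = 0.807c × 0.44535 ns = 2.4194×10^8 m/s × 4.4535×10^-10 s = 0.108 m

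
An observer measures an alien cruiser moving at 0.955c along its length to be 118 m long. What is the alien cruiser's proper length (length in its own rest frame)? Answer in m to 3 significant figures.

L₀ ≈ 398 m

γ = 1/√(1 − 0.955²) = 3.3715
L₀ = γL = 3.3715 × 118 = 398 m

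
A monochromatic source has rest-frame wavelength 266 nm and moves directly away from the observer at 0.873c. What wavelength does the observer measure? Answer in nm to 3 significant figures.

Relativistic Doppler: λ_obs = λ_src √((1+β)/(1−β))
= 266 × √(1.8730/0.12700) = 266 × 3.8403 = 1020 nm

λ_obs ≈ 1020 nm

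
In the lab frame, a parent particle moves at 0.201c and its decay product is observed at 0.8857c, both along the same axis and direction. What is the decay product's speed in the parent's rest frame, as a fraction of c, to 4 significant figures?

Inverse velocity addition: u' = (u − v)/(1 − uv/c²)
= (0.8857 − 0.201)/(1 − 0.8857×0.201) = 0.6847/0.821974 = 0.8330

u' ≈ 0.8330c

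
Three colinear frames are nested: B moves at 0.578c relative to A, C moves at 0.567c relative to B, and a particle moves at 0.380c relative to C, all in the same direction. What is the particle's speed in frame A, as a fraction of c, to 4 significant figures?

u ≈ 0.9357c

Compose boost 2: (0.567 + 0.578)/(1 + 0.567×0.578) = 1.145/1.32773 = 0.862377
Compose boost 3: (0.380 + 0.862377)/(1 + 0.380×0.862377) = 1.24238/1.32770 = 0.9357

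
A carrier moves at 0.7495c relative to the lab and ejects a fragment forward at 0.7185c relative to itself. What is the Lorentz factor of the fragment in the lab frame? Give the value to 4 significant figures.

u_lab = (0.7185 + 0.7495)/(1 + 0.7185×0.7495) = 1.4680/1.538516 = 0.9541664
γ = 1/√(1 − 0.9541664²) = 3.341

γ ≈ 3.341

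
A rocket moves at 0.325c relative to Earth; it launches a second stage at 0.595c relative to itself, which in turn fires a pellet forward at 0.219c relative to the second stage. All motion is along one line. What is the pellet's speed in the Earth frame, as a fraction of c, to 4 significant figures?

Compose boost 2: (0.595 + 0.325)/(1 + 0.595×0.325) = 0.9200/1.19338 = 0.770923
Compose boost 3: (0.219 + 0.770923)/(1 + 0.219×0.770923) = 0.989923/1.16883 = 0.8469

u ≈ 0.8469c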